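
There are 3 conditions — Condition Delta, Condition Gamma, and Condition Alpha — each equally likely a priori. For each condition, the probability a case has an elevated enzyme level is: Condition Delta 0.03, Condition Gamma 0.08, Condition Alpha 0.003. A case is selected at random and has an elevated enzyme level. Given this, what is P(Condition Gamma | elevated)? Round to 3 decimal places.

0.708

Since the prior is uniform, the posterior is proportional to the likelihood:
  Condition Delta: 0.03
  Condition Gamma: 0.08
  Condition Alpha: 0.003
Normalizing constant = 0.113.
P(Condition Gamma | evidence) = 0.08 / 0.113 ≈ 0.708.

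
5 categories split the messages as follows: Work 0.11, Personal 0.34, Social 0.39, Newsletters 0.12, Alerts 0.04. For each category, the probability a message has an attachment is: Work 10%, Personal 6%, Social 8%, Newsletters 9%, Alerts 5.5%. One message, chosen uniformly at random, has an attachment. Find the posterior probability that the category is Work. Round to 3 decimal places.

0.146

Compute prior × likelihood for every hypothesis:
  Work: 0.11 × 0.1 = 0.011
  Personal: 0.34 × 0.06 = 0.0204
  Social: 0.39 × 0.08 = 0.0312
  Newsletters: 0.12 × 0.09 = 0.0108
  Alerts: 0.04 × 0.055 = 0.0022
Sum = 0.0756.
P(Work | evidence) = 0.011 / 0.0756 ≈ 0.146.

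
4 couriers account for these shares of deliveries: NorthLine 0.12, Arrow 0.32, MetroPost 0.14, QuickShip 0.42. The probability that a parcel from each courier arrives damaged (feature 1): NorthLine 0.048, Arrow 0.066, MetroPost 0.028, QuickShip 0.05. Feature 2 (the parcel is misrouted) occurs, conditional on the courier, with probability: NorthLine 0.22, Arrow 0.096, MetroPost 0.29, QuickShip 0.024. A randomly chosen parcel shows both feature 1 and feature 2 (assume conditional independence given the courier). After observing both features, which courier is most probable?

Unnormalized posteriors (prior × likelihood):
  NorthLine: 0.12 × 0.048 × 0.22 = 0.0012672
  Arrow: 0.32 × 0.066 × 0.096 = 0.00202752
  MetroPost: 0.14 × 0.028 × 0.29 = 0.0011368
  QuickShip: 0.42 × 0.05 × 0.024 = 0.000504
Sum = 0.00493552.
Largest term belongs to Arrow, so Arrow is most probable.

Arrow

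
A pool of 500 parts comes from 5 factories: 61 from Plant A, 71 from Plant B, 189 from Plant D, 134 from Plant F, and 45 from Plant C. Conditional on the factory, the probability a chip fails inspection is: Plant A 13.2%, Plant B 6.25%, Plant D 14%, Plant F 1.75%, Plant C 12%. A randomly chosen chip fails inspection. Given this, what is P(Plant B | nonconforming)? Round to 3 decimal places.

0.095

Prior × likelihood for each hypothesis:
  Plant A: 0.122 × 0.132 = 0.016104
  Plant B: 0.142 × 0.0625 = 0.008875
  Plant D: 0.378 × 0.14 = 0.05292
  Plant F: 0.268 × 0.0175 = 0.00469
  Plant C: 0.09 × 0.12 = 0.0108
Normalizing constant = 0.093389.
P(Plant B | evidence) = 0.008875 / 0.093389 ≈ 0.095.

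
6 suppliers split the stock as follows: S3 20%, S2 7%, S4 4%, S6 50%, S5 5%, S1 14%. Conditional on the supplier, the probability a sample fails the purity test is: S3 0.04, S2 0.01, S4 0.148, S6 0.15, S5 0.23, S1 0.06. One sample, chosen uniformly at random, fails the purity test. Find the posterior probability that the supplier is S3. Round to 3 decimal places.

0.073

Unnormalized posteriors (prior × likelihood):
  S3: 0.2 × 0.04 = 0.008
  S2: 0.07 × 0.01 = 0.0007
  S4: 0.04 × 0.148 = 0.00592
  S6: 0.5 × 0.15 = 0.075
  S5: 0.05 × 0.23 = 0.0115
  S1: 0.14 × 0.06 = 0.0084
Total = 0.10952.
P(S3 | evidence) = 0.008 / 0.10952 ≈ 0.073.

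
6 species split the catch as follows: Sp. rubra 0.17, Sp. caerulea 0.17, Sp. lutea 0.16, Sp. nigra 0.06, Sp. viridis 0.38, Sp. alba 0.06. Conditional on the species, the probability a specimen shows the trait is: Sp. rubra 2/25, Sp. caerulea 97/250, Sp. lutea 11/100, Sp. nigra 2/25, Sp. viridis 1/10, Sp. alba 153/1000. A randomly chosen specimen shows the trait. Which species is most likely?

Sp. caerulea

Prior × likelihood for each hypothesis:
  Sp. rubra: 0.17 × 0.08 = 0.0136
  Sp. caerulea: 0.17 × 0.388 = 0.06596
  Sp. lutea: 0.16 × 0.11 = 0.0176
  Sp. nigra: 0.06 × 0.08 = 0.0048
  Sp. viridis: 0.38 × 0.1 = 0.038
  Sp. alba: 0.06 × 0.153 = 0.00918
Sum = 0.14914.
Largest term belongs to Sp. caerulea, so Sp. caerulea is most probable.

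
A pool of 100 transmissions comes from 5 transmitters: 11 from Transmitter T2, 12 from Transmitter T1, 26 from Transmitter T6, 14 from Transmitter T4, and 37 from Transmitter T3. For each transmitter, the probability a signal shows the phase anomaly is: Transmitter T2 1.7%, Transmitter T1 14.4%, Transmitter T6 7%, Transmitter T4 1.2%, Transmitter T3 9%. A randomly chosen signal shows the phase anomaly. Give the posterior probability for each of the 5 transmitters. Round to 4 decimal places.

Compute prior × likelihood for every hypothesis:
  Transmitter T2: 0.11 × 0.017 = 0.00187
  Transmitter T1: 0.12 × 0.144 = 0.01728
  Transmitter T6: 0.26 × 0.07 = 0.0182
  Transmitter T4: 0.14 × 0.012 = 0.00168
  Transmitter T3: 0.37 × 0.09 = 0.0333
Sum = 0.07233.
P(Transmitter T2 | anomaly) = 0.00187/0.07233 ≈ 0.0259
P(Transmitter T1 | anomaly) = 0.01728/0.07233 ≈ 0.2389
P(Transmitter T6 | anomaly) = 0.0182/0.07233 ≈ 0.2516
P(Transmitter T4 | anomaly) = 0.00168/0.07233 ≈ 0.0232
P(Transmitter T3 | anomaly) = 0.0333/0.07233 ≈ 0.4604

Transmitter T2 0.0259, Transmitter T1 0.2389, Transmitter T6 0.2516, Transmitter T4 0.0232, Transmitter T3 0.4604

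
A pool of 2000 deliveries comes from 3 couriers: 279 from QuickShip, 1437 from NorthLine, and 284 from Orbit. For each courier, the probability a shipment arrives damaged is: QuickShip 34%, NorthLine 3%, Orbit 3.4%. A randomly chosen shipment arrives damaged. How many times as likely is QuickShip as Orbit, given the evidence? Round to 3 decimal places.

9.824

Unnormalized posteriors (prior × likelihood):
  QuickShip: 0.1395 × 0.34 = 0.04743
  NorthLine: 0.7185 × 0.03 = 0.021555
  Orbit: 0.142 × 0.034 = 0.004828
Sum = 0.073813.
The ratio is 0.04743 / 0.004828 (the normalizer cancels) = 9.824.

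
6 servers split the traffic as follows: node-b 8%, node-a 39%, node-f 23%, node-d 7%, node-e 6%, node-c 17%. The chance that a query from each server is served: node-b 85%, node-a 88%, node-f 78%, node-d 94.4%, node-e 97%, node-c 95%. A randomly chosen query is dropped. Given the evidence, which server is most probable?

node-f

Taking complements, P(dropped | each) = node-b 0.15, node-a 0.12, node-f 0.22, node-d 0.056, node-e 0.03, node-c 0.05.
Prior × likelihood for each hypothesis:
  node-b: 0.08 × 0.15 = 0.012
  node-a: 0.39 × 0.12 = 0.0468
  node-f: 0.23 × 0.22 = 0.0506
  node-d: 0.07 × 0.056 = 0.00392
  node-e: 0.06 × 0.03 = 0.0018
  node-c: 0.17 × 0.05 = 0.0085
Sum = 0.12362.
Largest term belongs to node-f, so node-f is most probable.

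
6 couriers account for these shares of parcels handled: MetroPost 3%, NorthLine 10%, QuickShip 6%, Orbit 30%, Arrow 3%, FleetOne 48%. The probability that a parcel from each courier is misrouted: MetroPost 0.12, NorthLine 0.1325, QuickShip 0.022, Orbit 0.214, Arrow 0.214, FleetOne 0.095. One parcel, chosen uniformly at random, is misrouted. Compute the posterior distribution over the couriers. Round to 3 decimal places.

MetroPost 0.027, NorthLine 0.099, QuickShip 0.010, Orbit 0.478, Arrow 0.048, FleetOne 0.339

Unnormalized posteriors (prior × likelihood):
  MetroPost: 0.03 × 0.12 = 0.0036
  NorthLine: 0.1 × 0.1325 = 0.01325
  QuickShip: 0.06 × 0.022 = 0.00132
  Orbit: 0.3 × 0.214 = 0.0642
  Arrow: 0.03 × 0.214 = 0.00642
  FleetOne: 0.48 × 0.095 = 0.0456
Normalizing constant = 0.13439.
P(MetroPost | misrouted) = 0.0036/0.13439 ≈ 0.027
P(NorthLine | misrouted) = 0.01325/0.13439 ≈ 0.099
P(QuickShip | misrouted) = 0.00132/0.13439 ≈ 0.010
P(Orbit | misrouted) = 0.0642/0.13439 ≈ 0.478
P(Arrow | misrouted) = 0.00642/0.13439 ≈ 0.048
P(FleetOne | misrouted) = 0.0456/0.13439 ≈ 0.339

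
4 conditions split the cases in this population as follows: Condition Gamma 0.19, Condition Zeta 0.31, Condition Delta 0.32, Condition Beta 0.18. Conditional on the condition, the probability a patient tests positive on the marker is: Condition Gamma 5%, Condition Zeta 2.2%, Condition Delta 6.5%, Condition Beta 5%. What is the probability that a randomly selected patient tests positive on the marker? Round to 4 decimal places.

0.0461

Prior × likelihood for each hypothesis:
  Condition Gamma: 0.19 × 0.05 = 0.0095
  Condition Zeta: 0.31 × 0.022 = 0.00682
  Condition Delta: 0.32 × 0.065 = 0.0208
  Condition Beta: 0.18 × 0.05 = 0.009
P(marker-positive) = 0.0095 + 0.00682 + 0.0208 + 0.009 = 0.04612 → 0.0461.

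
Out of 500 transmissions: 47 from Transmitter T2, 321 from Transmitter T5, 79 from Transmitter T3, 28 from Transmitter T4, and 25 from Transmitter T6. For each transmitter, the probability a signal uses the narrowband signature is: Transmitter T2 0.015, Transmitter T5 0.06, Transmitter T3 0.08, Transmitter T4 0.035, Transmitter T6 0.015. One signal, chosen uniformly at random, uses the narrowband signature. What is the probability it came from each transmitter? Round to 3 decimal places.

Unnormalized posteriors (prior × likelihood):
  Transmitter T2: 0.094 × 0.015 = 0.00141
  Transmitter T5: 0.642 × 0.06 = 0.03852
  Transmitter T3: 0.158 × 0.08 = 0.01264
  Transmitter T4: 0.056 × 0.035 = 0.00196
  Transmitter T6: 0.05 × 0.015 = 0.00075
Total = 0.05528.
P(Transmitter T2 | narrowband) = 0.00141/0.05528 ≈ 0.026
P(Transmitter T5 | narrowband) = 0.03852/0.05528 ≈ 0.697
P(Transmitter T3 | narrowband) = 0.01264/0.05528 ≈ 0.229
P(Transmitter T4 | narrowband) = 0.00196/0.05528 ≈ 0.035
P(Transmitter T6 | narrowband) = 0.00075/0.05528 ≈ 0.014

Transmitter T2 0.026, Transmitter T5 0.697, Transmitter T3 0.229, Transmitter T4 0.035, Transmitter T6 0.014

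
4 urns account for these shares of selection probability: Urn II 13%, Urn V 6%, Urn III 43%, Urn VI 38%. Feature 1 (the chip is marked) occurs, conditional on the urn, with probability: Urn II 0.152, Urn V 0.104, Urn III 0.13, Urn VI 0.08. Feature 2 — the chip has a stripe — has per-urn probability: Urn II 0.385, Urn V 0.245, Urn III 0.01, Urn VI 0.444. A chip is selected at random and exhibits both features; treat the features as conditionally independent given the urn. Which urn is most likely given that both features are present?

Urn VI

By Bayes' rule, posterior ∝ prior × likelihood:
  Urn II: 0.13 × 0.152 × 0.385 = 0.0076076
  Urn V: 0.06 × 0.104 × 0.245 = 0.0015288
  Urn III: 0.43 × 0.13 × 0.01 = 0.000559
  Urn VI: 0.38 × 0.08 × 0.444 = 0.0134976
Total = 0.023193.
Largest term belongs to Urn VI, so Urn VI is most probable.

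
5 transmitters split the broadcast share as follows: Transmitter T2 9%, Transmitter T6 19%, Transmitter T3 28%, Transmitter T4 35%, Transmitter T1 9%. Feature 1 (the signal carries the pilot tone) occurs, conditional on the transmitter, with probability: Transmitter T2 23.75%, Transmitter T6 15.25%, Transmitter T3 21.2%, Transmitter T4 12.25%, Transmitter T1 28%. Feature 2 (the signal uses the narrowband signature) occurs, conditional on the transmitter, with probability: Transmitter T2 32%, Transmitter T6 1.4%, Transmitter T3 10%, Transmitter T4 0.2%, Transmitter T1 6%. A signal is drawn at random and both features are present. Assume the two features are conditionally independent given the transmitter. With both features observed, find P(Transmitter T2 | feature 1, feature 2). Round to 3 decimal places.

Prior × likelihood for each hypothesis:
  Transmitter T2: 0.09 × 0.2375 × 0.32 = 0.00684
  Transmitter T6: 0.19 × 0.1525 × 0.014 = 0.00040565
  Transmitter T3: 0.28 × 0.212 × 0.1 = 0.005936
  Transmitter T4: 0.35 × 0.1225 × 0.002 = 0.00008575
  Transmitter T1: 0.09 × 0.28 × 0.06 = 0.001512
Sum = 0.0147794.
P(Transmitter T2 | evidence) = 0.00684 / 0.0147794 ≈ 0.463.

0.463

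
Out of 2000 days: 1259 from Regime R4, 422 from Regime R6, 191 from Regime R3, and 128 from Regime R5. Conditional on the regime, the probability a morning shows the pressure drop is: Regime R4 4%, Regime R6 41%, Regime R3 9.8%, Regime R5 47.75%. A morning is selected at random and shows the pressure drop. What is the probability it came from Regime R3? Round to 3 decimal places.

Unnormalized posteriors (prior × likelihood):
  Regime R4: 0.6295 × 0.04 = 0.02518
  Regime R6: 0.211 × 0.41 = 0.08651
  Regime R3: 0.0955 × 0.098 = 0.009359
  Regime R5: 0.064 × 0.4775 = 0.03056
Total = 0.151609.
P(Regime R3 | evidence) = 0.009359 / 0.151609 ≈ 0.062.

0.062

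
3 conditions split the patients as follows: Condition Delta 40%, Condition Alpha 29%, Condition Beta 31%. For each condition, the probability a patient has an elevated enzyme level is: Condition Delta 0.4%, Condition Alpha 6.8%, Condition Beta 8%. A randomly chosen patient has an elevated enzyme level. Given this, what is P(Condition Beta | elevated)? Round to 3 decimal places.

By Bayes' rule, posterior ∝ prior × likelihood:
  Condition Delta: 0.4 × 0.004 = 0.0016
  Condition Alpha: 0.29 × 0.068 = 0.01972
  Condition Beta: 0.31 × 0.08 = 0.0248
Normalizing constant = 0.04612.
P(Condition Beta | evidence) = 0.0248 / 0.04612 ≈ 0.538.

0.538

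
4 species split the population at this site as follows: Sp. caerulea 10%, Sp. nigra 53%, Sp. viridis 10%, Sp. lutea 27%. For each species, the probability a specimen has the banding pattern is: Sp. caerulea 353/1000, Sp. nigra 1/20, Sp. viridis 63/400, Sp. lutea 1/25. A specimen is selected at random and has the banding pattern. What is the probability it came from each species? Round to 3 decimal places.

Sp. caerulea 0.400, Sp. nigra 0.300, Sp. viridis 0.178, Sp. lutea 0.122

By Bayes' rule, posterior ∝ prior × likelihood:
  Sp. caerulea: 0.1 × 0.353 = 0.0353
  Sp. nigra: 0.53 × 0.05 = 0.0265
  Sp. viridis: 0.1 × 0.1575 = 0.01575
  Sp. lutea: 0.27 × 0.04 = 0.0108
Sum = 0.08835.
P(Sp. caerulea | banded) = 0.0353/0.08835 ≈ 0.400
P(Sp. nigra | banded) = 0.0265/0.08835 ≈ 0.300
P(Sp. viridis | banded) = 0.01575/0.08835 ≈ 0.178
P(Sp. lutea | banded) = 0.0108/0.08835 ≈ 0.122
(Check: 0.400+0.300+0.178+0.122 = 1.000.)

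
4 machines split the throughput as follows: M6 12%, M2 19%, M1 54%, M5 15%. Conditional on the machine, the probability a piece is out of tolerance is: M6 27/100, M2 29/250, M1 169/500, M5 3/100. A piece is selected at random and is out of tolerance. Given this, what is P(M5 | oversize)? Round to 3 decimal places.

Prior × likelihood for each hypothesis:
  M6: 0.12 × 0.27 = 0.0324
  M2: 0.19 × 0.116 = 0.02204
  M1: 0.54 × 0.338 = 0.18252
  M5: 0.15 × 0.03 = 0.0045
Normalizing constant = 0.24146.
P(M5 | evidence) = 0.0045 / 0.24146 ≈ 0.019.

0.019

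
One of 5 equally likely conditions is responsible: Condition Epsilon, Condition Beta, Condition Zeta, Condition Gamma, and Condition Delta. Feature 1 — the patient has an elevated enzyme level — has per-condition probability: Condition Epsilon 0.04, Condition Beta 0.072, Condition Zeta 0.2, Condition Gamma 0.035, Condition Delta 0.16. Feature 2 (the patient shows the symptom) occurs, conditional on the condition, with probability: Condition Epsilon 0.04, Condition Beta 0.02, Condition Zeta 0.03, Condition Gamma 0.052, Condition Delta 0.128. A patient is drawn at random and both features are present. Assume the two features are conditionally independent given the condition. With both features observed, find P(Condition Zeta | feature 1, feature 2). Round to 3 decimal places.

With a uniform prior (1/5 each), posterior ∝ likelihood:
  Condition Epsilon: 0.04 × 0.04 = 0.0016
  Condition Beta: 0.072 × 0.02 = 0.00144
  Condition Zeta: 0.2 × 0.03 = 0.006
  Condition Gamma: 0.035 × 0.052 = 0.00182
  Condition Delta: 0.16 × 0.128 = 0.02048
Total = 0.03134.
P(Condition Zeta | evidence) = 0.006 / 0.03134 ≈ 0.191.

0.191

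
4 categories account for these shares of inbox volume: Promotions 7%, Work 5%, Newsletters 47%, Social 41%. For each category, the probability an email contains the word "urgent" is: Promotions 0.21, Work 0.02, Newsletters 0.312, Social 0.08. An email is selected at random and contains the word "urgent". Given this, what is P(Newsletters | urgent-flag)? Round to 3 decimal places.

0.751

By Bayes' rule, posterior ∝ prior × likelihood:
  Promotions: 0.07 × 0.21 = 0.0147
  Work: 0.05 × 0.02 = 0.001
  Newsletters: 0.47 × 0.312 = 0.14664
  Social: 0.41 × 0.08 = 0.0328
Normalizing constant = 0.19514.
P(Newsletters | evidence) = 0.14664 / 0.19514 ≈ 0.751.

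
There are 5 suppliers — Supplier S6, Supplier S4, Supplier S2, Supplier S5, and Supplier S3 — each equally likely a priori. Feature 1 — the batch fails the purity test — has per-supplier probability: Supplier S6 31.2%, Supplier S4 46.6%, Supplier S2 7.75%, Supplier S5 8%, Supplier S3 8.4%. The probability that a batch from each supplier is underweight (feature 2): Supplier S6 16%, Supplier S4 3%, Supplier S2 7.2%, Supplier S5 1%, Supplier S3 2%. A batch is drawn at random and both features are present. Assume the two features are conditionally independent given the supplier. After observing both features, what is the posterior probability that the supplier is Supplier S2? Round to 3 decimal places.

Since the prior is uniform, the posterior is proportional to the likelihood:
  Supplier S6: 0.312 × 0.16 = 0.04992
  Supplier S4: 0.466 × 0.03 = 0.01398
  Supplier S2: 0.0775 × 0.072 = 0.00558
  Supplier S5: 0.08 × 0.01 = 0.0008
  Supplier S3: 0.084 × 0.02 = 0.00168
Total = 0.07196.
P(Supplier S2 | evidence) = 0.00558 / 0.07196 ≈ 0.078.

0.078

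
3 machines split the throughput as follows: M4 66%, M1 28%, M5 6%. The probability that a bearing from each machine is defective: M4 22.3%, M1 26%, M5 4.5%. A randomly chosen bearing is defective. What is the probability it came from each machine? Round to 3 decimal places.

M4 0.661, M1 0.327, M5 0.012

Prior × likelihood for each hypothesis:
  M4: 0.66 × 0.223 = 0.14718
  M1: 0.28 × 0.26 = 0.0728
  M5: 0.06 × 0.045 = 0.0027
Sum = 0.22268.
P(M4 | defective) = 0.14718/0.22268 ≈ 0.661
P(M1 | defective) = 0.0728/0.22268 ≈ 0.327
P(M5 | defective) = 0.0027/0.22268 ≈ 0.012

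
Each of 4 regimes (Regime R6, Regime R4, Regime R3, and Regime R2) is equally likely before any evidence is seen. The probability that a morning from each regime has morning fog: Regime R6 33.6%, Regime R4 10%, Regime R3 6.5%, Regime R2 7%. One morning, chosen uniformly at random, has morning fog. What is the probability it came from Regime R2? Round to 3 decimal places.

0.123

With a uniform prior (1/4 each), posterior ∝ likelihood:
  Regime R6: 0.336
  Regime R4: 0.1
  Regime R3: 0.065
  Regime R2: 0.07
Total = 0.571.
P(Regime R2 | evidence) = 0.07 / 0.571 ≈ 0.123.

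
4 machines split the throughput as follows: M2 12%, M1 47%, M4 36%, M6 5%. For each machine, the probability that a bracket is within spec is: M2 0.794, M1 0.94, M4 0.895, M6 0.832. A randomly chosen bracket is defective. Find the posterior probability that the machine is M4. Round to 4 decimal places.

Taking complements, P(defective | each) = M2 0.206, M1 0.06, M4 0.105, M6 0.168.
By Bayes' rule, posterior ∝ prior × likelihood:
  M2: 0.12 × 0.206 = 0.02472
  M1: 0.47 × 0.06 = 0.0282
  M4: 0.36 × 0.105 = 0.0378
  M6: 0.05 × 0.168 = 0.0084
Sum = 0.09912.
P(M4 | evidence) = 0.0378 / 0.09912 ≈ 0.3814.

0.3814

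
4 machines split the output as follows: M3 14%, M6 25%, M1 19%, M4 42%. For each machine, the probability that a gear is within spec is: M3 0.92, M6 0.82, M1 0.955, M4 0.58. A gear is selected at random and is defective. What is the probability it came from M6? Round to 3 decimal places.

0.187

Taking complements, P(defective | each) = M3 0.08, M6 0.18, M1 0.045, M4 0.42.
By Bayes' rule, posterior ∝ prior × likelihood:
  M3: 0.14 × 0.08 = 0.0112
  M6: 0.25 × 0.18 = 0.045
  M1: 0.19 × 0.045 = 0.00855
  M4: 0.42 × 0.42 = 0.1764
Total = 0.24115.
P(M6 | evidence) = 0.045 / 0.24115 ≈ 0.187.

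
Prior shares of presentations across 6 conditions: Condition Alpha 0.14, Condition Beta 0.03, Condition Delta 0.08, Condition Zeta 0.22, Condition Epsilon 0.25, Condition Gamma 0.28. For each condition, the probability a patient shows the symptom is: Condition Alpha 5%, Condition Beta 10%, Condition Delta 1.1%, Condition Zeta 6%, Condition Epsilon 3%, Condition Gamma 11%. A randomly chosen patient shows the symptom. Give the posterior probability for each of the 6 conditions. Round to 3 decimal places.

By Bayes' rule, posterior ∝ prior × likelihood:
  Condition Alpha: 0.14 × 0.05 = 0.007
  Condition Beta: 0.03 × 0.1 = 0.003
  Condition Delta: 0.08 × 0.011 = 0.00088
  Condition Zeta: 0.22 × 0.06 = 0.0132
  Condition Epsilon: 0.25 × 0.03 = 0.0075
  Condition Gamma: 0.28 × 0.11 = 0.0308
Normalizing constant = 0.06238.
P(Condition Alpha | symptomatic) = 0.007/0.06238 ≈ 0.112
P(Condition Beta | symptomatic) = 0.003/0.06238 ≈ 0.048
P(Condition Delta | symptomatic) = 0.00088/0.06238 ≈ 0.014
P(Condition Zeta | symptomatic) = 0.0132/0.06238 ≈ 0.212
P(Condition Epsilon | symptomatic) = 0.0075/0.06238 ≈ 0.120
P(Condition Gamma | symptomatic) = 0.0308/0.06238 ≈ 0.494

Condition Alpha 0.112, Condition Beta 0.048, Condition Delta 0.014, Condition Zeta 0.212, Condition Epsilon 0.120, Condition Gamma 0.494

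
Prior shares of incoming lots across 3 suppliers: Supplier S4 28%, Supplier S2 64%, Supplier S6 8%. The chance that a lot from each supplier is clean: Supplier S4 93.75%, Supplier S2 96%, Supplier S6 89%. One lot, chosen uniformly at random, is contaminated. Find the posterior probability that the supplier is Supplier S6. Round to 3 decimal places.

Taking complements, P(contaminated | each) = Supplier S4 0.0625, Supplier S2 0.04, Supplier S6 0.11.
Compute prior × likelihood for every hypothesis:
  Supplier S4: 0.28 × 0.0625 = 0.0175
  Supplier S2: 0.64 × 0.04 = 0.0256
  Supplier S6: 0.08 × 0.11 = 0.0088
Total = 0.0519.
P(Supplier S6 | evidence) = 0.0088 / 0.0519 ≈ 0.170.

0.170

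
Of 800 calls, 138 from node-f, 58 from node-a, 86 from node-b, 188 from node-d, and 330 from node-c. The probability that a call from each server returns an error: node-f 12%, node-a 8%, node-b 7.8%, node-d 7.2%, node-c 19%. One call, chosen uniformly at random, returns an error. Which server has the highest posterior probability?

node-c

By Bayes' rule, posterior ∝ prior × likelihood:
  node-f: 0.1725 × 0.12 = 0.0207
  node-a: 0.0725 × 0.08 = 0.0058
  node-b: 0.1075 × 0.078 = 0.008385
  node-d: 0.235 × 0.072 = 0.01692
  node-c: 0.4125 × 0.19 = 0.078375
Total = 0.13018.
Largest term belongs to node-c, so node-c is most probable.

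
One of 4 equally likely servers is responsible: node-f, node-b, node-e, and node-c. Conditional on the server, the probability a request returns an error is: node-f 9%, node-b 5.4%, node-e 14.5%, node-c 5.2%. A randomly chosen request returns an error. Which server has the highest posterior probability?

Since the prior is uniform, the posterior is proportional to the likelihood:
  node-f: 0.09
  node-b: 0.054
  node-e: 0.145
  node-c: 0.052
Total = 0.341.
Largest term belongs to node-e, so node-e is most probable.

node-e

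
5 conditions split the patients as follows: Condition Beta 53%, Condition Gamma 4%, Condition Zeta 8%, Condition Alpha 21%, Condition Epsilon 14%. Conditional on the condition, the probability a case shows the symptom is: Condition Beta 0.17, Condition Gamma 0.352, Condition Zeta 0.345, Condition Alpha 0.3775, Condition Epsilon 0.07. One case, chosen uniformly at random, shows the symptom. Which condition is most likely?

Prior × likelihood for each hypothesis:
  Condition Beta: 0.53 × 0.17 = 0.0901
  Condition Gamma: 0.04 × 0.352 = 0.01408
  Condition Zeta: 0.08 × 0.345 = 0.0276
  Condition Alpha: 0.21 × 0.3775 = 0.079275
  Condition Epsilon: 0.14 × 0.07 = 0.0098
Total = 0.220855.
Largest term belongs to Condition Beta, so Condition Beta is most probable.

Condition Beta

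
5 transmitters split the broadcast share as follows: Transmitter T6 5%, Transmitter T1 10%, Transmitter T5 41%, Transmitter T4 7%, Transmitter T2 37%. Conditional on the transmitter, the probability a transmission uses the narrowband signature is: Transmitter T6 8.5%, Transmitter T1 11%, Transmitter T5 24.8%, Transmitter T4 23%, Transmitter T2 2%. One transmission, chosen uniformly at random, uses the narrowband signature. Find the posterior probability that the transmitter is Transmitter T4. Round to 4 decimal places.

Compute prior × likelihood for every hypothesis:
  Transmitter T6: 0.05 × 0.085 = 0.00425
  Transmitter T1: 0.1 × 0.11 = 0.011
  Transmitter T5: 0.41 × 0.248 = 0.10168
  Transmitter T4: 0.07 × 0.23 = 0.0161
  Transmitter T2: 0.37 × 0.02 = 0.0074
Normalizing constant = 0.14043.
P(Transmitter T4 | evidence) = 0.0161 / 0.14043 ≈ 0.1146.

0.1146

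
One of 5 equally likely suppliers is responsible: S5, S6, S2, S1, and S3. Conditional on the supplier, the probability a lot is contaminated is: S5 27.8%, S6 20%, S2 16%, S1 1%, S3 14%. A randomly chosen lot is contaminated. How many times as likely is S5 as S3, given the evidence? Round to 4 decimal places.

1.9857

Since the prior is uniform, the posterior is proportional to the likelihood:
  S5: 0.278
  S6: 0.2
  S2: 0.16
  S1: 0.01
  S3: 0.14
Normalizing constant = 0.788.
The ratio is 0.278 / 0.14 (the normalizer cancels) = 1.9857.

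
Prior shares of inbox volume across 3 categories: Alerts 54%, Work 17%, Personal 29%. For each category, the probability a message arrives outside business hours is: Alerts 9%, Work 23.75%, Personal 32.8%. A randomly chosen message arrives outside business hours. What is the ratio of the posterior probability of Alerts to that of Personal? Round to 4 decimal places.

0.5109

Prior × likelihood for each hypothesis:
  Alerts: 0.54 × 0.09 = 0.0486
  Work: 0.17 × 0.2375 = 0.040375
  Personal: 0.29 × 0.328 = 0.09512
Normalizing constant = 0.184095.
The ratio is 0.0486 / 0.09512 (the normalizer cancels) = 0.5109.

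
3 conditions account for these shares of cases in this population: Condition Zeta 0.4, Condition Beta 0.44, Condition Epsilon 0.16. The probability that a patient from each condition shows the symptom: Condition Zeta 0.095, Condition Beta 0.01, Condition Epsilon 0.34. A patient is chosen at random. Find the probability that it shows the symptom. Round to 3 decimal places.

0.097

By Bayes' rule, posterior ∝ prior × likelihood:
  Condition Zeta: 0.4 × 0.095 = 0.038
  Condition Beta: 0.44 × 0.01 = 0.0044
  Condition Epsilon: 0.16 × 0.34 = 0.0544
P(symptomatic) = 0.038 + 0.0044 + 0.0544 = 0.0968 → 0.097.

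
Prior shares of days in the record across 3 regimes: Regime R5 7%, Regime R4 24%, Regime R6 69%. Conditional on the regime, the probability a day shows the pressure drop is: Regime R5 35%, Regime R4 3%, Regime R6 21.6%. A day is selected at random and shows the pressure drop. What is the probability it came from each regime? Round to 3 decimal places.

Regime R5 0.136, Regime R4 0.040, Regime R6 0.825

By Bayes' rule, posterior ∝ prior × likelihood:
  Regime R5: 0.07 × 0.35 = 0.0245
  Regime R4: 0.24 × 0.03 = 0.0072
  Regime R6: 0.69 × 0.216 = 0.14904
Sum = 0.18074.
P(Regime R5 | drop) = 0.0245/0.18074 ≈ 0.136
P(Regime R4 | drop) = 0.0072/0.18074 ≈ 0.040
P(Regime R6 | drop) = 0.14904/0.18074 ≈ 0.825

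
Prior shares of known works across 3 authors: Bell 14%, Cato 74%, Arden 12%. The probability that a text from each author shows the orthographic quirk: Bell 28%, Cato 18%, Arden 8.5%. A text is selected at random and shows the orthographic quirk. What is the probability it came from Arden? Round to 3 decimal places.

By Bayes' rule, posterior ∝ prior × likelihood:
  Bell: 0.14 × 0.28 = 0.0392
  Cato: 0.74 × 0.18 = 0.1332
  Arden: 0.12 × 0.085 = 0.0102
Total = 0.1826.
P(Arden | evidence) = 0.0102 / 0.1826 ≈ 0.056.

0.056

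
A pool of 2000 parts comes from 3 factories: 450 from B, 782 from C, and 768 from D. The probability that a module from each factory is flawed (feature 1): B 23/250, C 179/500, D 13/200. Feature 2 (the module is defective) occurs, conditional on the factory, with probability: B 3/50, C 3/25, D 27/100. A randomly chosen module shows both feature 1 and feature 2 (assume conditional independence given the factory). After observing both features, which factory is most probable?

Unnormalized posteriors (prior × likelihood):
  B: 0.225 × 0.092 × 0.06 = 0.001242
  C: 0.391 × 0.358 × 0.12 = 0.01679736
  D: 0.384 × 0.065 × 0.27 = 0.0067392
Normalizing constant = 0.02477856.
Largest term belongs to C, so C is most probable.

C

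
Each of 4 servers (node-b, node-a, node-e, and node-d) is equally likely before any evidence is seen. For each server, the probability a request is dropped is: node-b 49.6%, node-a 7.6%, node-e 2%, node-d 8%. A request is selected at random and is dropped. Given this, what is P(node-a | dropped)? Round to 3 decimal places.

With a uniform prior (1/4 each), posterior ∝ likelihood:
  node-b: 0.496
  node-a: 0.076
  node-e: 0.02
  node-d: 0.08
Total = 0.672.
P(node-a | evidence) = 0.076 / 0.672 ≈ 0.113.

0.113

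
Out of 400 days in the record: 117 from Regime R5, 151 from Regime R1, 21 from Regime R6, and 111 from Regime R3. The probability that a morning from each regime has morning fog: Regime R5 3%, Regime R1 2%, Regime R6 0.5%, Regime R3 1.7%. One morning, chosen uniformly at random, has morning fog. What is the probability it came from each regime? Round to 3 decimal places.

By Bayes' rule, posterior ∝ prior × likelihood:
  Regime R5: 0.2925 × 0.03 = 0.008775
  Regime R1: 0.3775 × 0.02 = 0.00755
  Regime R6: 0.0525 × 0.005 = 0.0002625
  Regime R3: 0.2775 × 0.017 = 0.0047175
Sum = 0.021305.
P(Regime R5 | fog) = 0.008775/0.021305 ≈ 0.412
P(Regime R1 | fog) = 0.00755/0.021305 ≈ 0.354
P(Regime R6 | fog) = 0.0002625/0.021305 ≈ 0.012
P(Regime R3 | fog) = 0.0047175/0.021305 ≈ 0.221

Regime R5 0.412, Regime R1 0.354, Regime R6 0.012, Regime R3 0.221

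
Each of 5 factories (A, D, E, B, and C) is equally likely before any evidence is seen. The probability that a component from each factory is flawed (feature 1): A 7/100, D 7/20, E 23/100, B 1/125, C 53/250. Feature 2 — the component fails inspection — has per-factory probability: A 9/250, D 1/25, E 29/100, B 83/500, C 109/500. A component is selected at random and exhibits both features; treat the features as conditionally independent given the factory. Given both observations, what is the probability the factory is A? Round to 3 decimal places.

0.019

With a uniform prior (1/5 each), posterior ∝ likelihood:
  A: 0.07 × 0.036 = 0.00252
  D: 0.35 × 0.04 = 0.014
  E: 0.23 × 0.29 = 0.0667
  B: 0.008 × 0.166 = 0.001328
  C: 0.212 × 0.218 = 0.046216
Total = 0.130764.
P(A | evidence) = 0.00252 / 0.130764 ≈ 0.019.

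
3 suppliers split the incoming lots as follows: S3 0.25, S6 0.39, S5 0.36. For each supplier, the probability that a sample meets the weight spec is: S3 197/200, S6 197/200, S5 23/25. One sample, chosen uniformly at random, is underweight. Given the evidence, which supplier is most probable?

S5

Taking complements, P(underweight | each) = S3 0.015, S6 0.015, S5 0.08.
Compute prior × likelihood for every hypothesis:
  S3: 0.25 × 0.015 = 0.00375
  S6: 0.39 × 0.015 = 0.00585
  S5: 0.36 × 0.08 = 0.0288
Total = 0.0384.
Largest term belongs to S5, so S5 is most probable.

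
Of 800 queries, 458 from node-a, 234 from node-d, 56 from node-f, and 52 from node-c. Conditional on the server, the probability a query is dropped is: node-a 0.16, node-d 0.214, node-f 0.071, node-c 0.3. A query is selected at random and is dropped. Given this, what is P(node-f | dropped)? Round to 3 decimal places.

By Bayes' rule, posterior ∝ prior × likelihood:
  node-a: 0.5725 × 0.16 = 0.0916
  node-d: 0.2925 × 0.214 = 0.062595
  node-f: 0.07 × 0.071 = 0.00497
  node-c: 0.065 × 0.3 = 0.0195
Sum = 0.178665.
P(node-f | evidence) = 0.00497 / 0.178665 ≈ 0.028.

0.028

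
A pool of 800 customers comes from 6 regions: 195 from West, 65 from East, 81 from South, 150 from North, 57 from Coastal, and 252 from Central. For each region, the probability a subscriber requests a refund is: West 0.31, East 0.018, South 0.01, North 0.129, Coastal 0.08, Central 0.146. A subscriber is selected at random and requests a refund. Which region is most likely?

West

Compute prior × likelihood for every hypothesis:
  West: 0.24375 × 0.31 = 0.0755625
  East: 0.08125 × 0.018 = 0.0014625
  South: 0.10125 × 0.01 = 0.0010125
  North: 0.1875 × 0.129 = 0.0241875
  Coastal: 0.07125 × 0.08 = 0.0057
  Central: 0.315 × 0.146 = 0.04599
Total = 0.153915.
Largest term belongs to West, so West is most probable.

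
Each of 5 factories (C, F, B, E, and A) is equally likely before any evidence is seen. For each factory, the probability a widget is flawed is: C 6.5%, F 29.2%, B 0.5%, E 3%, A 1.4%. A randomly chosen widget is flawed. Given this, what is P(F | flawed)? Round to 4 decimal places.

With a uniform prior (1/5 each), posterior ∝ likelihood:
  C: 0.065
  F: 0.292
  B: 0.005
  E: 0.03
  A: 0.014
Sum = 0.406.
P(F | evidence) = 0.292 / 0.406 ≈ 0.7192.

0.7192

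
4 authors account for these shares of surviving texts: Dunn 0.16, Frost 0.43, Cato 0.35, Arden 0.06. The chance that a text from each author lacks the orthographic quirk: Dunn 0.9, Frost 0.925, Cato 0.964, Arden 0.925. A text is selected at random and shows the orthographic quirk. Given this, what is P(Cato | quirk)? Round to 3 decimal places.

Taking complements, P(quirk | each) = Dunn 0.1, Frost 0.075, Cato 0.036, Arden 0.075.
Unnormalized posteriors (prior × likelihood):
  Dunn: 0.16 × 0.1 = 0.016
  Frost: 0.43 × 0.075 = 0.03225
  Cato: 0.35 × 0.036 = 0.0126
  Arden: 0.06 × 0.075 = 0.0045
Normalizing constant = 0.06535.
P(Cato | evidence) = 0.0126 / 0.06535 ≈ 0.193.

0.193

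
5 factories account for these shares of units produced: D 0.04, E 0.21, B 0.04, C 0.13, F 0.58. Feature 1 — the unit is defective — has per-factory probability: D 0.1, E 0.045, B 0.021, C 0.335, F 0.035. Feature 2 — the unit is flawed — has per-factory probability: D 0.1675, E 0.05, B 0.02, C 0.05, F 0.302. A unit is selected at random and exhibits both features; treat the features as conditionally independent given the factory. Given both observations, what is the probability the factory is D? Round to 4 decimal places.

0.0708

Prior × likelihood for each hypothesis:
  D: 0.04 × 0.1 × 0.1675 = 0.00067
  E: 0.21 × 0.045 × 0.05 = 0.0004725
  B: 0.04 × 0.021 × 0.02 = 0.0000168
  C: 0.13 × 0.335 × 0.05 = 0.0021775
  F: 0.58 × 0.035 × 0.302 = 0.0061306
Total = 0.0094674.
P(D | evidence) = 0.00067 / 0.0094674 ≈ 0.0708.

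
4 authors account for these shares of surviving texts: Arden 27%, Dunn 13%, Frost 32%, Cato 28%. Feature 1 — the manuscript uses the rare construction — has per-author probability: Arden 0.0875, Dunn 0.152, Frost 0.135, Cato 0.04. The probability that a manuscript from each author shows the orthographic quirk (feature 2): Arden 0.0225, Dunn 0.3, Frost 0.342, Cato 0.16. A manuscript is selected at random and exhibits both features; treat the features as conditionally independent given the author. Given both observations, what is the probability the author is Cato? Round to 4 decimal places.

Compute prior × likelihood for every hypothesis:
  Arden: 0.27 × 0.0875 × 0.0225 = 0.0005315625
  Dunn: 0.13 × 0.152 × 0.3 = 0.005928
  Frost: 0.32 × 0.135 × 0.342 = 0.0147744
  Cato: 0.28 × 0.04 × 0.16 = 0.001792
Sum = 0.0230259625.
P(Cato | evidence) = 0.001792 / 0.0230259625 ≈ 0.0778.

0.0778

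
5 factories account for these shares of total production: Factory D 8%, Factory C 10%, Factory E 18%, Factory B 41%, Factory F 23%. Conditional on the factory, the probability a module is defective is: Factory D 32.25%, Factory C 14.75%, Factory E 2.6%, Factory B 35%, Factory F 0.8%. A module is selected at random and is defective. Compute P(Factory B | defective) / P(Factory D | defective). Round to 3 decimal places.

Compute prior × likelihood for every hypothesis:
  Factory D: 0.08 × 0.3225 = 0.0258
  Factory C: 0.1 × 0.1475 = 0.01475
  Factory E: 0.18 × 0.026 = 0.00468
  Factory B: 0.41 × 0.35 = 0.1435
  Factory F: 0.23 × 0.008 = 0.00184
Total = 0.19057.
The ratio is 0.1435 / 0.0258 (the normalizer cancels) = 5.562.

5.562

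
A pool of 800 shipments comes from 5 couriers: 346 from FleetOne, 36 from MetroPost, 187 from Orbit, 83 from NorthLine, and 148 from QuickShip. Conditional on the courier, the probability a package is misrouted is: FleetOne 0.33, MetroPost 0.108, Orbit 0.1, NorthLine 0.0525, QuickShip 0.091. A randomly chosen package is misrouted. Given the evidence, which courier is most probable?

FleetOne

Unnormalized posteriors (prior × likelihood):
  FleetOne: 0.4325 × 0.33 = 0.142725
  MetroPost: 0.045 × 0.108 = 0.00486
  Orbit: 0.23375 × 0.1 = 0.023375
  NorthLine: 0.10375 × 0.0525 = 0.005446875
  QuickShip: 0.185 × 0.091 = 0.016835
Total = 0.193241875.
Largest term belongs to FleetOne, so FleetOne is most probable.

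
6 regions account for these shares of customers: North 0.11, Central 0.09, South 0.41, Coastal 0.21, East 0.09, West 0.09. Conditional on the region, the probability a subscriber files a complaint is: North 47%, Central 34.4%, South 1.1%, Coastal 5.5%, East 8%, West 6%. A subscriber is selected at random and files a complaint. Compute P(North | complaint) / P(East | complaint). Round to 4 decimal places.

Compute prior × likelihood for every hypothesis:
  North: 0.11 × 0.47 = 0.0517
  Central: 0.09 × 0.344 = 0.03096
  South: 0.41 × 0.011 = 0.00451
  Coastal: 0.21 × 0.055 = 0.01155
  East: 0.09 × 0.08 = 0.0072
  West: 0.09 × 0.06 = 0.0054
Normalizing constant = 0.11132.
The ratio is 0.0517 / 0.0072 (the normalizer cancels) = 7.1806.

7.1806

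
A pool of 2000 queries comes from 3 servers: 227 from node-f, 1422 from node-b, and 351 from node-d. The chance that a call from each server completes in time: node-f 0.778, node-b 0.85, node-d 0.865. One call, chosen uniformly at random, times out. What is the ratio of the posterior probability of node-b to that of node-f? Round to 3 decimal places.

Taking complements, P(timeout | each) = node-f 0.222, node-b 0.15, node-d 0.135.
Compute prior × likelihood for every hypothesis:
  node-f: 0.1135 × 0.222 = 0.025197
  node-b: 0.711 × 0.15 = 0.10665
  node-d: 0.1755 × 0.135 = 0.0236925
Normalizing constant = 0.1555395.
The ratio is 0.10665 / 0.025197 (the normalizer cancels) = 4.233.

4.233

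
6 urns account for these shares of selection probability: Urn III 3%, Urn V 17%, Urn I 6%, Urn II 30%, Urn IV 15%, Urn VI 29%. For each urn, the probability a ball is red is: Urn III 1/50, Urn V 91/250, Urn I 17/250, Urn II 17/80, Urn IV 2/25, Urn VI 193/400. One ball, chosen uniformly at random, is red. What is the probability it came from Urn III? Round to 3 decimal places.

0.002

By Bayes' rule, posterior ∝ prior × likelihood:
  Urn III: 0.03 × 0.02 = 0.0006
  Urn V: 0.17 × 0.364 = 0.06188
  Urn I: 0.06 × 0.068 = 0.00408
  Urn II: 0.3 × 0.2125 = 0.06375
  Urn IV: 0.15 × 0.08 = 0.012
  Urn VI: 0.29 × 0.4825 = 0.139925
Total = 0.282235.
P(Urn III | evidence) = 0.0006 / 0.282235 ≈ 0.002.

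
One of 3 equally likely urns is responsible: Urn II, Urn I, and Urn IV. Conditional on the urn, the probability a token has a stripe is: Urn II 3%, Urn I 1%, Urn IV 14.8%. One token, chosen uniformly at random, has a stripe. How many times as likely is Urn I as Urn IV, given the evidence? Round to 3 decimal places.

With a uniform prior (1/3 each), posterior ∝ likelihood:
  Urn II: 0.03
  Urn I: 0.01
  Urn IV: 0.148
Sum = 0.188.
The ratio is 0.01 / 0.148 (the normalizer cancels) = 0.068.

0.068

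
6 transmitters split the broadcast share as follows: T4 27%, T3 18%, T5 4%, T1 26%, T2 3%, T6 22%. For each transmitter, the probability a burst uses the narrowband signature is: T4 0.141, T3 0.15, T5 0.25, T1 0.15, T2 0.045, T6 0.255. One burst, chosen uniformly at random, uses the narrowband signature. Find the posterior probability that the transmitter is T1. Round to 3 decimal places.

Unnormalized posteriors (prior × likelihood):
  T4: 0.27 × 0.141 = 0.03807
  T3: 0.18 × 0.15 = 0.027
  T5: 0.04 × 0.25 = 0.01
  T1: 0.26 × 0.15 = 0.039
  T2: 0.03 × 0.045 = 0.00135
  T6: 0.22 × 0.255 = 0.0561
Total = 0.17152.
P(T1 | evidence) = 0.039 / 0.17152 ≈ 0.227.

0.227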